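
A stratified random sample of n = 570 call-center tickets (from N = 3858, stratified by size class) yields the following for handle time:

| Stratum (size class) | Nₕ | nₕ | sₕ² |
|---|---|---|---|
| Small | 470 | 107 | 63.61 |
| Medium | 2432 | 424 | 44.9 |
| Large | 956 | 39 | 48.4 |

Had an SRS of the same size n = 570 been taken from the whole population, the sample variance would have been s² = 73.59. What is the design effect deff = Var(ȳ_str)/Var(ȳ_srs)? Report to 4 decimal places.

Var(ȳ_str) = Σ Wₕ²(1−fₕ)sₕ²/nₕ with Wₕ = Nₕ/3858:
  Small: (470/3858)²·(1−107/470)·63.61/107 = 0.0068143064
  Medium: (2432/3858)²·(1−424/2432)·44.9/424 = 0.03474428
  Large: (956/3858)²·(1−39/956)·48.4/39 = 0.073094304
  → Var(ȳ_str) = 0.11465289.
Var(ȳ_srs) = (1 − 570/3858)·73.59/570 = 0.11003061.
deff = 0.11465289 / 0.11003061 = 1.0420.

1.0420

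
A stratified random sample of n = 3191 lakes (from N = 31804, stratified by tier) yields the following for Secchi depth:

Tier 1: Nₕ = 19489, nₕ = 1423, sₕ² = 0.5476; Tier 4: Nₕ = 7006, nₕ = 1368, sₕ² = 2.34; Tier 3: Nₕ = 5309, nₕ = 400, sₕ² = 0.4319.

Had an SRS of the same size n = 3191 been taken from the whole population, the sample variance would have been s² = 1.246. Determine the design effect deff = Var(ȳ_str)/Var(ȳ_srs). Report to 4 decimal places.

Var(ȳ_str) = Σ Wₕ²(1−fₕ)sₕ²/nₕ with Wₕ = Nₕ/31804:
  Tier 1: (19489/31804)²·(1−1423/19489)·0.5476/1423 = 1.339512 × 10^-4
  Tier 4: (7006/31804)²·(1−1368/7006)·2.34/1368 = 6.6797695 × 10^-5
  Tier 3: (5309/31804)²·(1−400/5309)·0.4319/400 = 2.7820535 × 10^-5
  → Var(ȳ_str) = 2.2856943 × 10^-4.
Var(ȳ_srs) = (1 − 3191/31804)·1.246/3191 = 3.5129574 × 10^-4.
deff = (2.2856943 × 10^-4) / (3.5129574 × 10^-4) = 0.6506.

0.6506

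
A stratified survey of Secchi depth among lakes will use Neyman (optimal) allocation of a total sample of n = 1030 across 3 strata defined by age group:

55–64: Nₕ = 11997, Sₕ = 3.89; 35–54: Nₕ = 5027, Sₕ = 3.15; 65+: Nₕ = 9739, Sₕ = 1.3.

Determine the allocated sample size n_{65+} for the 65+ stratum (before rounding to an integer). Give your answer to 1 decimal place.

173.5

Neyman allocation: nₕ = n·NₕSₕ / Σⱼ NⱼSⱼ.
Σ NⱼSⱼ = 11997·3.89 + 5027·3.15 + 9739·1.3 = 75164.08.
n_{65+} = 1030·9739·1.3 / 75164.08 = 173.5.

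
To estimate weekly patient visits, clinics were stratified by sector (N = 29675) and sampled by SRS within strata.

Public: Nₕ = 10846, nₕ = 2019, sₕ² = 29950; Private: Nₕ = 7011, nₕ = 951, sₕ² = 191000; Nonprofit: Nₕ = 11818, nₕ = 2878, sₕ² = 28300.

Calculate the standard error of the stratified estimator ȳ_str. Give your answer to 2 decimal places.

3.53

Var(ȳ_str) = Σₕ Wₕ²(1 − fₕ)sₕ²/nₕ with Wₕ = Nₕ/N, N = 29675.
Public: Wₕ = 0.36549284; term = 0.36549284²·(1 − 0.18615158)·29950/2019 = 1.6127304.
Private: Wₕ = 0.23625948; term = 0.23625948²·(1 − 0.13564399)·191000/951 = 9.6900047.
Nonprofit: Wₕ = 0.39824768; term = 0.39824768²·(1 − 0.24352682)·28300/2878 = 1.1797655.
Sum = 12.482501.
SE = √(12.482501) = 3.53.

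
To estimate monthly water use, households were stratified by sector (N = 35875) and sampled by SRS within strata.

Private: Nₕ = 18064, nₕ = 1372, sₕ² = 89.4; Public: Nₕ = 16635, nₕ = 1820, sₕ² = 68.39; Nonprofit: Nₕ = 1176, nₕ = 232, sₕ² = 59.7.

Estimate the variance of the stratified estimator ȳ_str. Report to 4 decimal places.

0.0227

Var(ȳ_str) = Σₕ Wₕ²(1 − fₕ)sₕ²/nₕ with Wₕ = Nₕ/N, N = 35875.
Private: Wₕ = 0.50352613; term = 0.50352613²·(1 − 0.07595217)·89.4/1372 = 0.015265882.
Public: Wₕ = 0.46369338; term = 0.46369338²·(1 − 0.10940787)·68.39/1820 = 0.0071955146.
Nonprofit: Wₕ = 0.03278049; term = 0.03278049²·(1 − 0.19727891)·59.7/232 = 2.2196364 × 10^-4.
Sum = 0.02268336.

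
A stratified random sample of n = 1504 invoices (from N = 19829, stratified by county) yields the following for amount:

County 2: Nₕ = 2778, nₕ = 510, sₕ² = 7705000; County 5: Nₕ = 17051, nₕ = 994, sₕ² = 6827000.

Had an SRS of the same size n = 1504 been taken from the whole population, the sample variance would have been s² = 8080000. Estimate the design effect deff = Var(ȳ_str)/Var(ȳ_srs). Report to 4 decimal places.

Var(ȳ_str) = Σ Wₕ²(1−fₕ)sₕ²/nₕ with Wₕ = Nₕ/19829:
  County 2: (2778/19829)²·(1−510/2778)·7705000/510 = 242.0896
  County 5: (17051/19829)²·(1−994/17051)·6827000/994 = 4782.513
  → Var(ȳ_str) = 5024.6026.
Var(ȳ_srs) = (1 − 1504/19829)·8080000/1504 = 4964.8564.
deff = 5024.6026 / 4964.8564 = 1.0120.

1.0120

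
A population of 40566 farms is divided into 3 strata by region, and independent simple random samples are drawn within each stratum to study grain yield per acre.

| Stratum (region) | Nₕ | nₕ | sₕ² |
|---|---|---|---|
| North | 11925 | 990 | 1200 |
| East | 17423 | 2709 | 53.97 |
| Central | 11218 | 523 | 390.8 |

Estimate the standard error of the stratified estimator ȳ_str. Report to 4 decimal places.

0.3920

Var(ȳ_str) = Σₕ Wₕ²(1 − fₕ)sₕ²/nₕ with Wₕ = Nₕ/N, N = 40566.
North: Wₕ = 0.29396539; term = 0.29396539²·(1 − 0.08301887)·1200/990 = 0.096050328.
East: Wₕ = 0.42949761; term = 0.42949761²·(1 − 0.15548413)·53.97/2709 = 0.0031036499.
Central: Wₕ = 0.27653700; term = 0.27653700²·(1 − 0.04662150)·390.8/523 = 0.054478447.
Sum = 0.15363242.
SE = √(0.15363242) = 0.3920.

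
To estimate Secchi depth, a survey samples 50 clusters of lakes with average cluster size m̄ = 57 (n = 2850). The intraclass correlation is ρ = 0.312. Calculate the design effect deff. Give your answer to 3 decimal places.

18.472

deff = 1 + (57 − 1)·0.312 = 1 + 17.472 = 18.472.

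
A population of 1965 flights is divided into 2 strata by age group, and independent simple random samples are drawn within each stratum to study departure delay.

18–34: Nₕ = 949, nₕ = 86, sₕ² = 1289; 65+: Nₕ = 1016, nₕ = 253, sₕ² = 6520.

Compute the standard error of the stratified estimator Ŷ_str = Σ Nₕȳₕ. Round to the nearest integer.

5679

Var(Ŷ_str) = Σₕ Nₕ²(1 − fₕ)sₕ²/nₕ.
18–34: 949²·(1 − 86/949)·1289/86 = 1.2275282 × 10^7.
65+: 1016²·(1 − 253/1016)·6520/253 = 1.9977692 × 10^7.
Sum = 3.2252974 × 10^7.
SE = √(3.2252974 × 10^7) = 5679.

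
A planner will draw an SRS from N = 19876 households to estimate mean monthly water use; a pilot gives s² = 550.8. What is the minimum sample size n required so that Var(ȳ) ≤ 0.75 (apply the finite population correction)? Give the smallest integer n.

709

Without fpc, n₀ = s²/D = 550.8/0.75 = 734.4000.
With fpc, (1 − n/N)·s²/n ≤ D requires n ≥ n₀/(1 + n₀/N) = 734.4000/(1 + 734.4000/19876) = 708.2315.
Rounding up, n = 709.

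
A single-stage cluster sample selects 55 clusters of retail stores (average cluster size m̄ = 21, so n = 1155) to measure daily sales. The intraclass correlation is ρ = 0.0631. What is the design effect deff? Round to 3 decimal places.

2.262

deff = 1 + (21 − 1)·0.0631 = 1 + 1.262 = 2.262.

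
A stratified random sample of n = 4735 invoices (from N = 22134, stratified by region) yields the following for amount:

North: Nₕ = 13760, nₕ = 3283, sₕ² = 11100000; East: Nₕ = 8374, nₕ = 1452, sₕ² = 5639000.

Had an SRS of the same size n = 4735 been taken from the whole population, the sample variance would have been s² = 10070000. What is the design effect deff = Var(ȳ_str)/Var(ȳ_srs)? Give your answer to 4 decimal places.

Var(ȳ_str) = Σ Wₕ²(1−fₕ)sₕ²/nₕ with Wₕ = Nₕ/22134:
  North: (13760/22134)²·(1−3283/13760)·11100000/3283 = 994.91886
  East: (8374/22134)²·(1−1452/8374)·5639000/1452 = 459.4944
  → Var(ȳ_str) = 1454.4133.
Var(ȳ_srs) = (1 − 4735/22134)·10070000/4735 = 1671.7598.
deff = 1454.4133 / 1671.7598 = 0.8700.

0.8700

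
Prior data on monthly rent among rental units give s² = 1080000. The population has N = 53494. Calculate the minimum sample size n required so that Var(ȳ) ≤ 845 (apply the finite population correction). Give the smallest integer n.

1249

Without fpc, n₀ = s²/D = 1080000/845 = 1278.1065.
With fpc, (1 − n/N)·s²/n ≤ D requires n ≥ n₀/(1 + n₀/N) = 1278.1065/(1 + 1278.1065/53494) = 1248.2819.
Rounding up, n = 1249.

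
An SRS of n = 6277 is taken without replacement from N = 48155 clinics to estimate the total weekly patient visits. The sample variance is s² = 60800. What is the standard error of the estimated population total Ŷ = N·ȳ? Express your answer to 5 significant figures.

139760

Var(Ŷ) = N²·Var(ȳ) = N²·(1 − n/N)·s²/n.
f = 6277/48155 = 0.13034991; Var(ȳ) = 0.86965009·60800/6277 = 8.4235663.
Var(Ŷ) = 48155² · 8.4235663 = 1.9533442 × 10^10.
SE(Ŷ) = √(1.9533442 × 10^10) = 139760.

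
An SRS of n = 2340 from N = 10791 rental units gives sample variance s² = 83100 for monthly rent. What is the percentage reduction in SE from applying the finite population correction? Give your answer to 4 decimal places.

11.5041

f = n/N = 2340/10791 = 0.21684737.
SE_no-fpc = √(s²/n) = 5.9592634; SE_fpc = √((1−f)s²/n) = 5.2737045.
Ratio = √(1−f) = 0.88495911. Reduction = 100·(1 − 0.88495911) = 11.5041%.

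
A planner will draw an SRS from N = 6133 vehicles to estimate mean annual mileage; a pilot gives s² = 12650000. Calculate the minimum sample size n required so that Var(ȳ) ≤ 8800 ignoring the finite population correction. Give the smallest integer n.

Without fpc, n₀ = s²/D = 12650000/8800 = 1437.5000.
Rounding up, n = 1438.

1438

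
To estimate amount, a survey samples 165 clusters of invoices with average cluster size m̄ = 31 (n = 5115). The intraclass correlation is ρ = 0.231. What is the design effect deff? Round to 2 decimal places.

deff = 1 + (31 − 1)·0.231 = 1 + 6.93 = 7.93.

7.93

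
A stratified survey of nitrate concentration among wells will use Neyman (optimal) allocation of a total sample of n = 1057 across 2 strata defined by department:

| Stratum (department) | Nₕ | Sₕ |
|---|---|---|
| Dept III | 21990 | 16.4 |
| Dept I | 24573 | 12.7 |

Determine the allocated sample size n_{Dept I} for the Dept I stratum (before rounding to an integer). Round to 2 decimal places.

490.35

Neyman allocation: nₕ = n·NₕSₕ / Σⱼ NⱼSⱼ.
Σ NⱼSⱼ = 21990·16.4 + 24573·12.7 = 672713.1.
n_{Dept I} = 1057·24573·12.7 / 672713.1 = 490.35.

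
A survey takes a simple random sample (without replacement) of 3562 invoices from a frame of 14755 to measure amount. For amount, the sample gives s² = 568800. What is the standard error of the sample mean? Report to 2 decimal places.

11.01

Under SRS without replacement, Var(ȳ) = (1 − f)·s²/n with f = n/N = 3562/14755 = 0.24140969.
Var(ȳ) = (1 − 0.24140969)·568800/3562 = 0.75859031·159.68557 = 121.13593.
SE(ȳ) = √(121.13593) = 11.01.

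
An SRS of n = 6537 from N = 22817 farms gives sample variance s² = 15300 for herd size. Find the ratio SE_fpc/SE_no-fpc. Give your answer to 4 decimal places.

0.8447

f = n/N = 6537/22817 = 0.28649691.
SE_no-fpc = √(s²/n) = 1.5298768; SE_fpc = √((1−f)s²/n) = 1.2922734.
Ratio = √(1−f) = 0.84469112.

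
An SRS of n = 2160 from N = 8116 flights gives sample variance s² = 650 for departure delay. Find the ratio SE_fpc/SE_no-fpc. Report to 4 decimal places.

f = n/N = 2160/8116 = 0.26614096.
SE_no-fpc = √(s²/n) = 0.54856716; SE_fpc = √((1−f)s²/n) = 0.4699332.
Ratio = √(1−f) = 0.85665573.

0.8567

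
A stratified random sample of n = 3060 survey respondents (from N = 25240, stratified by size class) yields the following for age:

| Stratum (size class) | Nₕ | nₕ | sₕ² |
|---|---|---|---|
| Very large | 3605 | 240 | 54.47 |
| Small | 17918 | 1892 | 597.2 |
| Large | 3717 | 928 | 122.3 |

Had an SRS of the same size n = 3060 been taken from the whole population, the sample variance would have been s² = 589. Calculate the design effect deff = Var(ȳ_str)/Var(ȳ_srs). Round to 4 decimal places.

Var(ȳ_str) = Σ Wₕ²(1−fₕ)sₕ²/nₕ with Wₕ = Nₕ/25240:
  Very large: (3605/25240)²·(1−240/3605)·54.47/240 = 0.0043217314
  Small: (17918/25240)²·(1−1892/17918)·597.2/1892 = 0.14227698
  Large: (3717/25240)²·(1−928/3717)·122.3/928 = 0.0021445731
  → Var(ȳ_str) = 0.14874328.
Var(ȳ_srs) = (1 − 3060/25240)·589/3060 = 0.16914769.
deff = 0.14874328 / 0.16914769 = 0.8794.

0.8794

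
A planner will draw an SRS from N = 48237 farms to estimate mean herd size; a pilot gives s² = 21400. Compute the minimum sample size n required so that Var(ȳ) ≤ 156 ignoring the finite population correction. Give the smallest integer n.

138

Without fpc, n₀ = s²/D = 21400/156 = 137.1795.
Rounding up, n = 138.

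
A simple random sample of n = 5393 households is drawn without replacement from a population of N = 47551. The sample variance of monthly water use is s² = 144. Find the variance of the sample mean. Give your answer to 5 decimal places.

0.02367

Under SRS without replacement, Var(ȳ) = (1 − f)·s²/n with f = n/N = 5393/47551 = 0.11341507.
Var(ȳ) = (1 − 0.11341507)·144/5393 = 0.88658493·0.026701279 = 0.023672952.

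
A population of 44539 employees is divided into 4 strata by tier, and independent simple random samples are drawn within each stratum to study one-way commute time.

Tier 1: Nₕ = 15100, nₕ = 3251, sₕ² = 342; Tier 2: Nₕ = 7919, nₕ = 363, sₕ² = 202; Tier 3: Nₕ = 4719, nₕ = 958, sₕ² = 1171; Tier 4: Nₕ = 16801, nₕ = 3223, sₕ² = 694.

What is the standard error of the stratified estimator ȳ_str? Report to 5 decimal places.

Var(ȳ_str) = Σₕ Wₕ²(1 − fₕ)sₕ²/nₕ with Wₕ = Nₕ/N, N = 44539.
Tier 1: Wₕ = 0.33902872; term = 0.33902872²·(1 − 0.21529801)·342/3251 = 0.0094882662.
Tier 2: Wₕ = 0.17779923; term = 0.17779923²·(1 − 0.04583912)·202/363 = 0.016785184.
Tier 3: Wₕ = 0.10595209; term = 0.10595209²·(1 − 0.20300911)·1171/958 = 0.010936133.
Tier 4: Wₕ = 0.37721996; term = 0.37721996²·(1 − 0.19183382)·694/3223 = 0.024762197.
Sum = 0.06197178.
SE = √(0.06197178) = 0.24894.

0.24894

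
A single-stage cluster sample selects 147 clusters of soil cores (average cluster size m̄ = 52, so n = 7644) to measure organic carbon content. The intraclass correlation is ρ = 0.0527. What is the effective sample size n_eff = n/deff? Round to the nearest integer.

2073

deff = 1 + (52 − 1)·0.0527 = 1 + 2.6877 = 3.6877.
n_eff = 7644 / 3.6877 = 2073.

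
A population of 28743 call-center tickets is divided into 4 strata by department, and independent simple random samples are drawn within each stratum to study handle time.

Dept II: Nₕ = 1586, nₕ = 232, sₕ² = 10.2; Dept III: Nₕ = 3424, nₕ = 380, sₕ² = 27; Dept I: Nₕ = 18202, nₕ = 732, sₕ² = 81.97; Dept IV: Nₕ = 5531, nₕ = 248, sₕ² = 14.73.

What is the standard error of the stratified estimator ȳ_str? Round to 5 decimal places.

0.21497

Var(ȳ_str) = Σₕ Wₕ²(1 − fₕ)sₕ²/nₕ with Wₕ = Nₕ/N, N = 28743.
Dept II: Wₕ = 0.05517865; term = 0.05517865²·(1 − 0.14627995)·10.2/232 = 1.142799 × 10^-4.
Dept III: Wₕ = 0.11912466; term = 0.11912466²·(1 − 0.11098131)·27/380 = 8.9638459 × 10^-4.
Dept I: Wₕ = 0.63326723; term = 0.63326723²·(1 − 0.04021536)·81.97/732 = 0.04310143.
Dept IV: Wₕ = 0.19242946; term = 0.19242946²·(1 − 0.04483818)·14.73/248 = 0.0021007344.
Sum = 0.046212829.
SE = √(0.046212829) = 0.21497.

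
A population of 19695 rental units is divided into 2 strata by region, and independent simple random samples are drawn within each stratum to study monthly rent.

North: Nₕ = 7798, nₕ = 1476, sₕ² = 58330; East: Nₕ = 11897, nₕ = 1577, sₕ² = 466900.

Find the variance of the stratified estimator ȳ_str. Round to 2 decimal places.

Var(ȳ_str) = Σₕ Wₕ²(1 − fₕ)sₕ²/nₕ with Wₕ = Nₕ/N, N = 19695.
North: Wₕ = 0.39593806; term = 0.39593806²·(1 − 0.18927930)·58330/1476 = 5.0226321.
East: Wₕ = 0.60406194; term = 0.60406194²·(1 − 0.13255443)·466900/1577 = 93.712467.
Sum = 98.735099.

98.74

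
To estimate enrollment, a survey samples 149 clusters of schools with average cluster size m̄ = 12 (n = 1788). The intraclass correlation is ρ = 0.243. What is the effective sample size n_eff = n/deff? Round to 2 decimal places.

deff = 1 + (12 − 1)·0.243 = 1 + 2.673 = 3.673.
n_eff = 1788 / 3.673 = 486.80.

486.80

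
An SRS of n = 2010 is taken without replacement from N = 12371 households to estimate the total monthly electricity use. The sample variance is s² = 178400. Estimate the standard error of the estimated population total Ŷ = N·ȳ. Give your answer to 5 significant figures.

Var(Ŷ) = N²·Var(ȳ) = N²·(1 − n/N)·s²/n.
f = 2010/12371 = 0.16247676; Var(ȳ) = 0.83752324·178400/2010 = 74.335396.
Var(Ŷ) = 12371² · 74.335396 = 1.1376411 × 10^10.
SE(Ŷ) = √(1.1376411 × 10^10) = 106660.

106660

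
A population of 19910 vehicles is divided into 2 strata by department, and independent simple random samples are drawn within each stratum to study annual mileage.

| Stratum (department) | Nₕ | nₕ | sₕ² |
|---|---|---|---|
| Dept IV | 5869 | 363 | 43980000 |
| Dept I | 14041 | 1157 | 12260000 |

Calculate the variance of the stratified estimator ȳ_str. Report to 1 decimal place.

14712.3

Var(ȳ_str) = Σₕ Wₕ²(1 − fₕ)sₕ²/nₕ with Wₕ = Nₕ/N, N = 19910.
Dept IV: Wₕ = 0.29477649; term = 0.29477649²·(1 − 0.06185040)·43980000/363 = 9876.5757.
Dept I: Wₕ = 0.70522351; term = 0.70522351²·(1 − 0.08240154)·12260000/1157 = 4835.7445.
Sum = 14712.32.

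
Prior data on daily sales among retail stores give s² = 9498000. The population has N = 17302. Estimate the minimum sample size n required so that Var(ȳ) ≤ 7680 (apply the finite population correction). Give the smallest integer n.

1155

Without fpc, n₀ = s²/D = 9498000/7680 = 1236.7188.
With fpc, (1 − n/N)·s²/n ≤ D requires n ≥ n₀/(1 + n₀/N) = 1236.7188/(1 + 1236.7188/17302) = 1154.2172.
Rounding up, n = 1155.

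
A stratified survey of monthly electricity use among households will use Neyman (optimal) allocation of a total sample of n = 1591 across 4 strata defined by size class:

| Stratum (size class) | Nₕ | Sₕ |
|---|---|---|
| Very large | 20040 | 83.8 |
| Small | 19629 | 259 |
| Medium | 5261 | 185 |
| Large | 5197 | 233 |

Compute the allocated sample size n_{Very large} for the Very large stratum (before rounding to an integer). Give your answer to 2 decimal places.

298.62

Neyman allocation: nₕ = n·NₕSₕ / Σⱼ NⱼSⱼ.
Σ NⱼSⱼ = 20040·83.8 + 19629·259 + 5261·185 + 5197·233 = 8.947449 × 10^6.
n_{Very large} = 1591·20040·83.8 / (8.947449 × 10^6) = 298.62.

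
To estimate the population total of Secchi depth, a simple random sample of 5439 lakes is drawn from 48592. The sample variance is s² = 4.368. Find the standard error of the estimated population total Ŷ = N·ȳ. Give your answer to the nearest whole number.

Var(Ŷ) = N²·Var(ȳ) = N²·(1 − n/N)·s²/n.
f = 5439/48592 = 0.11193201; Var(ȳ) = 0.88806799·4.368/5439 = 7.1319746 × 10^-4.
Var(Ŷ) = 48592² · (7.1319746 × 10^-4) = 1.6839893 × 10^6.
SE(Ŷ) = √(1.6839893 × 10^6) = 1298.

1298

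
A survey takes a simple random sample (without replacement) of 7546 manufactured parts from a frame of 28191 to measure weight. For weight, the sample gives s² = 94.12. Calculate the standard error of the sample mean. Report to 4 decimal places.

0.0956

Under SRS without replacement, Var(ȳ) = (1 − f)·s²/n with f = n/N = 7546/28191 = 0.26767408.
Var(ȳ) = (1 − 0.26767408)·94.12/7546 = 0.73232592·0.012472833 = 0.0091341791.
SE(ȳ) = √(0.0091341791) = 0.0956.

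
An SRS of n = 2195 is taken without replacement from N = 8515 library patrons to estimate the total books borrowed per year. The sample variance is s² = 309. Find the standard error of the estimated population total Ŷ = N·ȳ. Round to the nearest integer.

2752

Var(Ŷ) = N²·Var(ȳ) = N²·(1 − n/N)·s²/n.
f = 2195/8515 = 0.25778039; Var(ȳ) = 0.74221961·309/2195 = 0.10448559.
Var(Ŷ) = 8515² · 0.10448559 = 7.5757512 × 10^6.
SE(Ŷ) = √(7.5757512 × 10^6) = 2752.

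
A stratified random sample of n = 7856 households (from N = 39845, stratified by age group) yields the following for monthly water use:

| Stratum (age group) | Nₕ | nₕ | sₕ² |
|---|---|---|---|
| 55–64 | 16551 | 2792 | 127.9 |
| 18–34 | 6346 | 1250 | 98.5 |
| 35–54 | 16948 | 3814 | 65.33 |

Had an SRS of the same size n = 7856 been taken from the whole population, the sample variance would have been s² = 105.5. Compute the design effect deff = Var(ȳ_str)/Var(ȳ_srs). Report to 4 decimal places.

0.9811

Var(ȳ_str) = Σ Wₕ²(1−fₕ)sₕ²/nₕ with Wₕ = Nₕ/39845:
  55–64: (16551/39845)²·(1−2792/16551)·127.9/2792 = 0.006570805
  18–34: (6346/39845)²·(1−1250/6346)·98.5/1250 = 0.001605122
  35–54: (16948/39845)²·(1−3814/16948)·65.33/3814 = 0.002401595
  → Var(ȳ_str) = 0.010577522.
Var(ȳ_srs) = (1 − 7856/39845)·105.5/7856 = 0.010781466.
deff = 0.010577522 / 0.010781466 = 0.9811.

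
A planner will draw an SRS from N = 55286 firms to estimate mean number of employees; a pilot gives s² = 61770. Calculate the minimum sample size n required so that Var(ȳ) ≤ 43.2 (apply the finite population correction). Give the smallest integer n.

1394

Without fpc, n₀ = s²/D = 61770/43.2 = 1429.8611.
With fpc, (1 − n/N)·s²/n ≤ D requires n ≥ n₀/(1 + n₀/N) = 1429.8611/(1 + 1429.8611/55286) = 1393.8129.
Rounding up, n = 1394.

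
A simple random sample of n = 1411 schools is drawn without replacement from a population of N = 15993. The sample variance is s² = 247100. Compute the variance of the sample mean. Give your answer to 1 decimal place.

Under SRS without replacement, Var(ȳ) = (1 − f)·s²/n with f = n/N = 1411/15993 = 0.08822610.
Var(ȳ) = (1 − 0.08822610)·247100/1411 = 0.91177390·175.12403 = 159.67352.

159.7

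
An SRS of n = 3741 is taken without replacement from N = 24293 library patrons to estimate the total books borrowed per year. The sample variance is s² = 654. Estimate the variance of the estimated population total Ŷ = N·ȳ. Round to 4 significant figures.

8.728 × 10^7

Var(Ŷ) = N²·Var(ȳ) = N²·(1 − n/N)·s²/n.
f = 3741/24293 = 0.15399498; Var(ȳ) = 0.84600502·654/3741 = 0.14789823.
Var(Ŷ) = 24293² · 0.14789823 = 8.7282118 × 10^7.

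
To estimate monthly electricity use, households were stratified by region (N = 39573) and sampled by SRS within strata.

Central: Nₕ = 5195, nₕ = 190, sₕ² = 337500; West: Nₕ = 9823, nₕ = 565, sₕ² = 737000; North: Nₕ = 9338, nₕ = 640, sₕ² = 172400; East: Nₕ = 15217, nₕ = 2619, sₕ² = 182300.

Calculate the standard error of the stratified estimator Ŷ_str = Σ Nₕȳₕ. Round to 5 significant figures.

Var(Ŷ_str) = Σₕ Nₕ²(1 − fₕ)sₕ²/nₕ.
Central: 5195²·(1 − 190/5195)·337500/190 = 4.6185942 × 10^10.
West: 9823²·(1 − 565/9823)·737000/565 = 1.1862613 × 10^11.
North: 9338²·(1 − 640/9338)·172400/640 = 2.1879156 × 10^10.
East: 15217²·(1 − 2619/15217)·182300/2619 = 1.334387 × 10^10.
Sum = 2.000351 × 10^11.
SE = √(2.000351 × 10^11) = 447250.

447250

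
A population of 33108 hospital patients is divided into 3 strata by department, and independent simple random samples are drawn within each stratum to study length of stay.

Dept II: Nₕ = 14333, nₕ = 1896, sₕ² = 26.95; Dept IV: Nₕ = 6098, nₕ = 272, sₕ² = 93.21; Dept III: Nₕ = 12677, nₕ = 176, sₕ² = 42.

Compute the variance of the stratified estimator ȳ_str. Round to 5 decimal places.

0.04792

Var(ȳ_str) = Σₕ Wₕ²(1 − fₕ)sₕ²/nₕ with Wₕ = Nₕ/N, N = 33108.
Dept II: Wₕ = 0.43291652; term = 0.43291652²·(1 − 0.13228215)·26.95/1896 = 0.0023115712.
Dept IV: Wₕ = 0.18418509; term = 0.18418509²·(1 − 0.04460479)·93.21/272 = 0.011106715.
Dept III: Wₕ = 0.38289839; term = 0.38289839²·(1 − 0.01388341)·42/176 = 0.034501023.
Sum = 0.047919309.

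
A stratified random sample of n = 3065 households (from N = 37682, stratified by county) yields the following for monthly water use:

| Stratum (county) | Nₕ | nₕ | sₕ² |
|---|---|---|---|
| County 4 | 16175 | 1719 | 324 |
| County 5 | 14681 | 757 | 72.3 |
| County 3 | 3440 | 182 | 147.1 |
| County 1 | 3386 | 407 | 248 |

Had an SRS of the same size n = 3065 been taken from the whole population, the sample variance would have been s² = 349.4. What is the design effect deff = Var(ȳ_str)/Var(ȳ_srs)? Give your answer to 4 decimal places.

0.5299

Var(ȳ_str) = Σ Wₕ²(1−fₕ)sₕ²/nₕ with Wₕ = Nₕ/37682:
  County 4: (16175/37682)²·(1−1719/16175)·324/1719 = 0.031037996
  County 5: (14681/37682)²·(1−757/14681)·72.3/757 = 0.01374973
  County 3: (3440/37682)²·(1−182/3440)·147.1/182 = 0.0063794453
  County 1: (3386/37682)²·(1−407/3386)·248/407 = 0.0043285939
  → Var(ȳ_str) = 0.055495765.
Var(ȳ_srs) = (1 − 3065/37682)·349.4/3065 = 0.10472441.
deff = 0.055495765 / 0.10472441 = 0.5299.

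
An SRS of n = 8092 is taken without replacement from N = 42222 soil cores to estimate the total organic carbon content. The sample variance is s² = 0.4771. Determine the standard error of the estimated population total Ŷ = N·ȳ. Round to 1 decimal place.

Var(Ŷ) = N²·Var(ȳ) = N²·(1 − n/N)·s²/n.
f = 8092/42222 = 0.19165364; Var(ȳ) = 0.80834636·0.4771/8092 = 4.765967 × 10^-5.
Var(Ŷ) = 42222² · (4.765967 × 10^-5) = 84962.764.
SE(Ŷ) = √(84962.764) = 291.5.

291.5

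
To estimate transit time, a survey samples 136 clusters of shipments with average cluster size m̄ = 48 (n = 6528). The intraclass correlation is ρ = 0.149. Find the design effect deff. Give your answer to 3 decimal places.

deff = 1 + (48 − 1)·0.149 = 1 + 7.003 = 8.003.

8.003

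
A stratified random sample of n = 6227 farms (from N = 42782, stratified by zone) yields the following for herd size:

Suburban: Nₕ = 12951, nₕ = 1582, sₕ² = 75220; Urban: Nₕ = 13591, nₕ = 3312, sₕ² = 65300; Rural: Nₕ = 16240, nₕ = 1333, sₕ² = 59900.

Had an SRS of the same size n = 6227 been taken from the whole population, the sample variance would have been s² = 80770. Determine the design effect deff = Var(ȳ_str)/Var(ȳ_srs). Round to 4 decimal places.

Var(ȳ_str) = Σ Wₕ²(1−fₕ)sₕ²/nₕ with Wₕ = Nₕ/42782:
  Suburban: (12951/42782)²·(1−1582/12951)·75220/1582 = 3.8249896
  Urban: (13591/42782)²·(1−3312/13591)·65300/3312 = 1.5048838
  Rural: (16240/42782)²·(1−1333/16240)·59900/1333 = 5.9436165
  → Var(ȳ_str) = 11.27349.
Var(ȳ_srs) = (1 − 6227/42782)·80770/6227 = 11.08299.
deff = 11.27349 / 11.08299 = 1.0172.

1.0172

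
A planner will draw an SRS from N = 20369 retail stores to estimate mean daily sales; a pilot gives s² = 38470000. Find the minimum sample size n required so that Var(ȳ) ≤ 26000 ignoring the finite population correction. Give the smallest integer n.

Without fpc, n₀ = s²/D = 38470000/26000 = 1479.6154.
Rounding up, n = 1480.

1480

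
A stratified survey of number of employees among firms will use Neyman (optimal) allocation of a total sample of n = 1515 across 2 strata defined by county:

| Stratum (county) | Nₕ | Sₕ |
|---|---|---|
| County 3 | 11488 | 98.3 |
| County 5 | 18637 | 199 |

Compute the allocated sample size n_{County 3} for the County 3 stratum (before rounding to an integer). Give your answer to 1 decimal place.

353.6

Neyman allocation: nₕ = n·NₕSₕ / Σⱼ NⱼSⱼ.
Σ NⱼSⱼ = 11488·98.3 + 18637·199 = 4.8380334 × 10^6.
n_{County 3} = 1515·11488·98.3 / (4.8380334 × 10^6) = 353.6.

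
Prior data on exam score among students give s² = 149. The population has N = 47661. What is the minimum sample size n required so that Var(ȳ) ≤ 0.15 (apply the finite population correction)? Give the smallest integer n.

974

Without fpc, n₀ = s²/D = 149/0.15 = 993.3333.
With fpc, (1 − n/N)·s²/n ≤ D requires n ≥ n₀/(1 + n₀/N) = 993.3333/(1 + 993.3333/47661) = 973.0533.
Rounding up, n = 974.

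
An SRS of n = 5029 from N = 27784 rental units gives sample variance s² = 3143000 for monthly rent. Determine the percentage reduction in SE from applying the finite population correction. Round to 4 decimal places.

f = n/N = 5029/27784 = 0.18100346.
SE_no-fpc = √(s²/n) = 24.999503; SE_fpc = √((1−f)s²/n) = 22.624157.
Ratio = √(1−f) = 0.90498428. Reduction = 100·(1 − 0.90498428) = 9.5016%.

9.5016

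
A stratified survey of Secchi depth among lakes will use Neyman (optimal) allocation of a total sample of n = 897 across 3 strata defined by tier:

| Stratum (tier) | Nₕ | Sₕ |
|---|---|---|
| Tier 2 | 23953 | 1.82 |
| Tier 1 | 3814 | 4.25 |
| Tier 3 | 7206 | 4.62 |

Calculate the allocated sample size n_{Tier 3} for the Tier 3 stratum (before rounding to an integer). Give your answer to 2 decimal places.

Neyman allocation: nₕ = n·NₕSₕ / Σⱼ NⱼSⱼ.
Σ NⱼSⱼ = 23953·1.82 + 3814·4.25 + 7206·4.62 = 93095.68.
n_{Tier 3} = 897·7206·4.62 / 93095.68 = 320.77.

320.77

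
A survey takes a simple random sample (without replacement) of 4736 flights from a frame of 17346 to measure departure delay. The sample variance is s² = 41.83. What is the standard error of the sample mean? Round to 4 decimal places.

0.0801

Under SRS without replacement, Var(ȳ) = (1 − f)·s²/n with f = n/N = 4736/17346 = 0.27303125.
Var(ȳ) = (1 − 0.27303125)·41.83/4736 = 0.72696875·0.008832348 = 0.006420841.
SE(ȳ) = √(0.006420841) = 0.0801.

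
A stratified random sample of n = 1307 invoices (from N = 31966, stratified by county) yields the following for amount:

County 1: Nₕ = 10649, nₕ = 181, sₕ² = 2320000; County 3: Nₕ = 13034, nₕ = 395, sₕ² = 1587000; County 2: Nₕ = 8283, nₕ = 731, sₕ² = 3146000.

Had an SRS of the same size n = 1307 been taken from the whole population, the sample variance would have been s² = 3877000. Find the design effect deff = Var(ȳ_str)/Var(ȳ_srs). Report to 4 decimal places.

Var(ȳ_str) = Σ Wₕ²(1−fₕ)sₕ²/nₕ with Wₕ = Nₕ/31966:
  County 1: (10649/31966)²·(1−181/10649)·2320000/181 = 1398.3161
  County 3: (13034/31966)²·(1−395/13034)·1587000/395 = 647.72949
  County 2: (8283/31966)²·(1−731/8283)·3146000/731 = 263.45982
  → Var(ȳ_str) = 2309.5054.
Var(ȳ_srs) = (1 − 1307/31966)·3877000/1307 = 2845.05.
deff = 2309.5054 / 2845.05 = 0.8118.

0.8118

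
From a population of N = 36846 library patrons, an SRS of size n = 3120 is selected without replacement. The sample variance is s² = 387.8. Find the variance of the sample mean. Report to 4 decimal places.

0.1138

Under SRS without replacement, Var(ȳ) = (1 − f)·s²/n with f = n/N = 3120/36846 = 0.08467676.
Var(ȳ) = (1 − 0.08467676)·387.8/3120 = 0.91532324·0.12429487 = 0.11376998.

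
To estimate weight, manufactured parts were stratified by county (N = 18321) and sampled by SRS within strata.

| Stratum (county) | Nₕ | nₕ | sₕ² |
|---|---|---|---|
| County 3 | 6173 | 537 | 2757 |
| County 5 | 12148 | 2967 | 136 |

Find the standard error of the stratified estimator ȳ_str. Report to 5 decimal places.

0.73985

Var(ȳ_str) = Σₕ Wₕ²(1 − fₕ)sₕ²/nₕ with Wₕ = Nₕ/N, N = 18321.
County 3: Wₕ = 0.33693576; term = 0.33693576²·(1 − 0.08699174)·2757/537 = 0.53214672.
County 5: Wₕ = 0.66306424; term = 0.66306424²·(1 − 0.24423773)·136/2967 = 0.015230627.
Sum = 0.54737735.
SE = √(0.54737735) = 0.73985.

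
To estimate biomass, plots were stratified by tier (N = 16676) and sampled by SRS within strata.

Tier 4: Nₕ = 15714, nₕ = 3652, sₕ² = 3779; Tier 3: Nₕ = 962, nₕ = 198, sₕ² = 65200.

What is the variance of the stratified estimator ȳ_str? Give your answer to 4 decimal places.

Var(ȳ_str) = Σₕ Wₕ²(1 − fₕ)sₕ²/nₕ with Wₕ = Nₕ/N, N = 16676.
Tier 4: Wₕ = 0.94231231; term = 0.94231231²·(1 − 0.23240423)·3779/3652 = 0.70529113.
Tier 3: Wₕ = 0.05768769; term = 0.05768769²·(1 − 0.20582121)·65200/198 = 0.87029615.
Sum = 1.5755873.

1.5756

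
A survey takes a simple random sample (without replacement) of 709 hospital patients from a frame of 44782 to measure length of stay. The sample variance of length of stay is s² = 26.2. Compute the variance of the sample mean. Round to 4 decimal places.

0.0364

Under SRS without replacement, Var(ȳ) = (1 − f)·s²/n with f = n/N = 709/44782 = 0.01583225.
Var(ȳ) = (1 − 0.01583225)·26.2/709 = 0.98416775·0.036953456 = 0.036368399.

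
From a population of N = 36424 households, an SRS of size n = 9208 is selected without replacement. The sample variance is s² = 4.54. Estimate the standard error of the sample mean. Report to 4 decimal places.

Under SRS without replacement, Var(ȳ) = (1 − f)·s²/n with f = n/N = 9208/36424 = 0.25280035.
Var(ȳ) = (1 − 0.25280035)·4.54/9208 = 0.74719965·4.9304952 × 10^-4 = 3.6840643 × 10^-4.
SE(ȳ) = √(3.6840643 × 10^-4) = 0.0192.

0.0192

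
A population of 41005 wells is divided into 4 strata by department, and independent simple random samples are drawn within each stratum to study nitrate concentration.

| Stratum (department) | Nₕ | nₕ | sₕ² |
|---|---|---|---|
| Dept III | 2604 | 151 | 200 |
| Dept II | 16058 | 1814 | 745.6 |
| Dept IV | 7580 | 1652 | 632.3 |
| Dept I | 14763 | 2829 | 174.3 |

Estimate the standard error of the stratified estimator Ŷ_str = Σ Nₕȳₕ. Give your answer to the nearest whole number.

Var(Ŷ_str) = Σₕ Nₕ²(1 − fₕ)sₕ²/nₕ.
Dept III: 2604²·(1 − 151/2604)·200/151 = 8.4604132 × 10^6.
Dept II: 16058²·(1 − 1814/16058)·745.6/1814 = 9.4013893 × 10^7.
Dept IV: 7580²·(1 − 1652/7580)·632.3/1652 = 1.7198499 × 10^7.
Dept I: 14763²·(1 − 2829/14763)·174.3/2829 = 1.0854882 × 10^7.
Sum = 1.3052769 × 10^8.
SE = √(1.3052769 × 10^8) = 11425.

11425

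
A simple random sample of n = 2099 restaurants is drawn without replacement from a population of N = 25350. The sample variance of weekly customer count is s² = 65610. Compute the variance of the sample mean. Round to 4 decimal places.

Under SRS without replacement, Var(ȳ) = (1 − f)·s²/n with f = n/N = 2099/25350 = 0.08280079.
Var(ȳ) = (1 − 0.08280079)·65610/2099 = 0.91719921·31.257742 = 28.669576.

28.6696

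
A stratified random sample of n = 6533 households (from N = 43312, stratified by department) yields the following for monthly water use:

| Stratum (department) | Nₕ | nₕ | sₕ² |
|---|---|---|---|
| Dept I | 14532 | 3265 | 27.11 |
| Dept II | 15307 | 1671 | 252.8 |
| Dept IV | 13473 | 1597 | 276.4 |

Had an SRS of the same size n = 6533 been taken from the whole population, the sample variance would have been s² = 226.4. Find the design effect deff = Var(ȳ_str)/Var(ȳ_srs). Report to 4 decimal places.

Var(ȳ_str) = Σ Wₕ²(1−fₕ)sₕ²/nₕ with Wₕ = Nₕ/43312:
  Dept I: (14532/43312)²·(1−3265/14532)·27.11/3265 = 7.2470881 × 10^-4
  Dept II: (15307/43312)²·(1−1671/15307)·252.8/1671 = 0.016832988
  Dept IV: (13473/43312)²·(1−1597/13473)·276.4/1597 = 0.014762202
  → Var(ȳ_str) = 0.032319899.
Var(ȳ_srs) = (1 − 6533/43312)·226.4/6533 = 0.029427641.
deff = 0.032319899 / 0.029427641 = 1.0983.

1.0983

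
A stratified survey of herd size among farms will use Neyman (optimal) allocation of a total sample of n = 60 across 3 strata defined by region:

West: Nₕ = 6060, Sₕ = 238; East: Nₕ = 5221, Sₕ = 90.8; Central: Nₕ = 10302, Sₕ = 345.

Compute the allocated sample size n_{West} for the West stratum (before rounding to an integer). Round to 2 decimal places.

15.82

Neyman allocation: nₕ = n·NₕSₕ / Σⱼ NⱼSⱼ.
Σ NⱼSⱼ = 6060·238 + 5221·90.8 + 10302·345 = 5.4705368 × 10^6.
n_{West} = 60·6060·238 / (5.4705368 × 10^6) = 15.82.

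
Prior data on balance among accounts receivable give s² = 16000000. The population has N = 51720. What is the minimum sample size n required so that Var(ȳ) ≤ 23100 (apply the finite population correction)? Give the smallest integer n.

Without fpc, n₀ = s²/D = 16000000/23100 = 692.6407.
With fpc, (1 − n/N)·s²/n ≤ D requires n ≥ n₀/(1 + n₀/N) = 692.6407/(1 + 692.6407/51720) = 683.4874.
Rounding up, n = 684.

684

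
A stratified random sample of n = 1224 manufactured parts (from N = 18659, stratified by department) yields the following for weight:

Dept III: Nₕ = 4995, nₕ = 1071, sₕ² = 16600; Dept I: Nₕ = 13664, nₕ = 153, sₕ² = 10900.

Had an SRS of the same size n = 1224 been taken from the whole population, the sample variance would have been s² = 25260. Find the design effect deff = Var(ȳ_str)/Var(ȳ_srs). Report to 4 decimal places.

2.0043

Var(ȳ_str) = Σ Wₕ²(1−fₕ)sₕ²/nₕ with Wₕ = Nₕ/18659:
  Dept III: (4995/18659)²·(1−1071/4995)·16600/1071 = 0.87258226
  Dept I: (13664/18659)²·(1−153/13664)·10900/153 = 37.776671
  → Var(ȳ_str) = 38.649253.
Var(ȳ_srs) = (1 − 1224/18659)·25260/1224 = 19.283485.
deff = 38.649253 / 19.283485 = 2.0043.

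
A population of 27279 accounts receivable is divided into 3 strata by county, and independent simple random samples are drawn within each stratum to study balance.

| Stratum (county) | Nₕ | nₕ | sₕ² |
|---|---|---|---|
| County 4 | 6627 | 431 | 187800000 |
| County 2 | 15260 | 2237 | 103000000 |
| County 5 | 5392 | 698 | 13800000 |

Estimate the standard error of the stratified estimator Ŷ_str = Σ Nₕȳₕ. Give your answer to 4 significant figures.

Var(Ŷ_str) = Σₕ Nₕ²(1 − fₕ)sₕ²/nₕ.
County 4: 6627²·(1 − 431/6627)·187800000/431 = 1.7891498 × 10^13.
County 2: 15260²·(1 − 2237/15260)·103000000/2237 = 9.1503312 × 10^12.
County 5: 5392²·(1 − 698/5392)·13800000/698 = 5.0039923 × 10^11.
Sum = 2.7542228 × 10^13.
SE = √(2.7542228 × 10^13) = 5.248 × 10^6.

5.248 × 10^6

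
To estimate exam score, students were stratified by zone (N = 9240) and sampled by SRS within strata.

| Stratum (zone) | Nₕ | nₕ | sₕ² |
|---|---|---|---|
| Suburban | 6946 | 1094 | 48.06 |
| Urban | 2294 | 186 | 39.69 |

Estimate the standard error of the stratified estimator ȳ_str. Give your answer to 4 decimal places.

Var(ȳ_str) = Σₕ Wₕ²(1 − fₕ)sₕ²/nₕ with Wₕ = Nₕ/N, N = 9240.
Suburban: Wₕ = 0.75173160; term = 0.75173160²·(1 − 0.15750072)·48.06/1094 = 0.02091518.
Urban: Wₕ = 0.24826840; term = 0.24826840²·(1 − 0.08108108)·39.69/186 = 0.012086157.
Sum = 0.033001337.
SE = √(0.033001337) = 0.1817.

0.1817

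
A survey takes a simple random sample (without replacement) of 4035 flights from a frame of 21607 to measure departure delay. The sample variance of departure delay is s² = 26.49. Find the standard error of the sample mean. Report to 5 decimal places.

0.07307

Under SRS without replacement, Var(ȳ) = (1 − f)·s²/n with f = n/N = 4035/21607 = 0.18674504.
Var(ȳ) = (1 − 0.18674504)·26.49/4035 = 0.81325496·0.0065650558 = 0.0053390642.
SE(ȳ) = √(0.0053390642) = 0.07307.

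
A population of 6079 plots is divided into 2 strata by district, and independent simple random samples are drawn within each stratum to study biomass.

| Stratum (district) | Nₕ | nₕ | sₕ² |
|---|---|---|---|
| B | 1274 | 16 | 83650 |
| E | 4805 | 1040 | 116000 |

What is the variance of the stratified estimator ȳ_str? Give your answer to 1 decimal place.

281.3

Var(ȳ_str) = Σₕ Wₕ²(1 − fₕ)sₕ²/nₕ with Wₕ = Nₕ/N, N = 6079.
B: Wₕ = 0.20957394; term = 0.20957394²·(1 − 0.01255887)·83650/16 = 226.74188.
E: Wₕ = 0.79042606; term = 0.79042606²·(1 − 0.21644121)·116000/1040 = 54.603281.
Sum = 281.34516.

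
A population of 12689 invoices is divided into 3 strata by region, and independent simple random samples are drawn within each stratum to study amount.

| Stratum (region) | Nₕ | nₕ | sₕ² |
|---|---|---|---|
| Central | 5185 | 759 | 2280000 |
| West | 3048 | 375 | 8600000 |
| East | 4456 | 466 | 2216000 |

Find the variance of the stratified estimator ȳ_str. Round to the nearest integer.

2114

Var(ȳ_str) = Σₕ Wₕ²(1 − fₕ)sₕ²/nₕ with Wₕ = Nₕ/N, N = 12689.
Central: Wₕ = 0.40862164; term = 0.40862164²·(1 − 0.14638380)·2280000/759 = 428.15246.
West: Wₕ = 0.24020805; term = 0.24020805²·(1 − 0.12303150)·8600000/375 = 1160.4497.
East: Wₕ = 0.35117030; term = 0.35117030²·(1 − 0.10457810)·2216000/466 = 525.10617.
Sum = 2113.7083.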